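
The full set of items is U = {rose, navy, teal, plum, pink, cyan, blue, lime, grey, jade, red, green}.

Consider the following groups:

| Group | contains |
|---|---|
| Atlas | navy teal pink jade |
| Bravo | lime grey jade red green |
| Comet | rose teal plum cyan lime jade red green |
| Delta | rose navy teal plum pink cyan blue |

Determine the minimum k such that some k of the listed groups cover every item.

Take {Bravo, Delta}. Their union is {rose, navy, teal, plum, pink, cyan, blue, lime, grey, jade, red, green}, which is all 12 items.
No single group has all 12 items (the largest, Comet, has 8), so 2 is optimal.

2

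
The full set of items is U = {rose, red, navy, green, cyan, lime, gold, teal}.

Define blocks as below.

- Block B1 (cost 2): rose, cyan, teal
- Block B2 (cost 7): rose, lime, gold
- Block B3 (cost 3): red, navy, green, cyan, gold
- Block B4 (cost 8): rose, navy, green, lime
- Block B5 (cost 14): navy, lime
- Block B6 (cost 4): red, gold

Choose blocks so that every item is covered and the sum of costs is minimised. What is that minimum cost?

B1, B2, B3 together cover every item (B1 ∪ B2 ∪ B3 = {rose, red, navy, green, cyan, lime, gold, teal}); total cost 2 + 7 + 3 = 12.
No covering selection has total cost below 12.

12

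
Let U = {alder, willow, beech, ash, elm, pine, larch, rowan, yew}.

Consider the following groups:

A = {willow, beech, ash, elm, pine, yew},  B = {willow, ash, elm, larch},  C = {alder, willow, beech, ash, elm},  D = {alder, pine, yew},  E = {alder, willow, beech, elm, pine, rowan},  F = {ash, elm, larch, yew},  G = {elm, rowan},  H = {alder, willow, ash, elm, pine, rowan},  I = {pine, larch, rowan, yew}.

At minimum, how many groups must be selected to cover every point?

2

E and F cover everything between them: the union {alder, willow, beech, ash, elm, pine, larch, rowan, yew} is all of U.
No single group has all 9 points (the largest, A, has 6), so 2 is optimal.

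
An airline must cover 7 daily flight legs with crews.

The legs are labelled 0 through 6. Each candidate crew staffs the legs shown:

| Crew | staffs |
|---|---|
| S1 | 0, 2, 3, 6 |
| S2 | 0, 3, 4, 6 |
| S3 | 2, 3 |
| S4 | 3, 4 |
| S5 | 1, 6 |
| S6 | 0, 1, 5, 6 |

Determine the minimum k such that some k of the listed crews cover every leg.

S1 and S4 and S6 together: S1 ∪ S4 ∪ S6 = {0, 1, 2, 3, 4, 5, 6} — every leg is covered.
Only S6 contains 5, so S6 is forced; the remaining 3 legs need at least 2 more crews (each remaining crew adds at most 2) — so at least 3 crews are needed, and 3 is optimal.

3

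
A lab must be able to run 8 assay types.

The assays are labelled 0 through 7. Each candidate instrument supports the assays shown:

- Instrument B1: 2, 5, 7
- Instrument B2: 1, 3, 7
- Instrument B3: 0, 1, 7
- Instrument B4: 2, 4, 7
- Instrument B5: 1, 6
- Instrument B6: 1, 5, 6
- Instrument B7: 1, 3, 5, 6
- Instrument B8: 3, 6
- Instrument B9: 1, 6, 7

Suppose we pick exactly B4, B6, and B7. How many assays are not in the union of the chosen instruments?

Union of B4, B6, B7 = {1, 2, 3, 4, 5, 6, 7}.
Not covered: 0 — 1 assay.

1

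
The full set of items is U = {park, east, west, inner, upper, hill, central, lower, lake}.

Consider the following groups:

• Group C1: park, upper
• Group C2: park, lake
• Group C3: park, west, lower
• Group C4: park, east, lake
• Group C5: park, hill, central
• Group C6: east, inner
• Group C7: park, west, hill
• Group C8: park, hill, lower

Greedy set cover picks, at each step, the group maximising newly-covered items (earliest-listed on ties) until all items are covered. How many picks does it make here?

5

Greedy: pick C3 (covers 3 new) → pick C4 (covers 2 new) → pick C5 (covers 2 new) → pick C1 (covers 1 new) → pick C6 (covers 1 new). Total picks: 5.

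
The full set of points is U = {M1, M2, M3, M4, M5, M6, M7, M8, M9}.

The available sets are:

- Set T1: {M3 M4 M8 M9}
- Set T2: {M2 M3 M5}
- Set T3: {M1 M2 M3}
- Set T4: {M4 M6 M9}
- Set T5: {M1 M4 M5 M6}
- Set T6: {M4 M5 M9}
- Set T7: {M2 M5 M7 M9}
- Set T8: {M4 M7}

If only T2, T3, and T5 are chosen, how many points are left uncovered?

3

Union of T2, T3, T5 = {M1, M2, M3, M4, M5, M6}.
Not covered: M7, M8, M9 — 3 points.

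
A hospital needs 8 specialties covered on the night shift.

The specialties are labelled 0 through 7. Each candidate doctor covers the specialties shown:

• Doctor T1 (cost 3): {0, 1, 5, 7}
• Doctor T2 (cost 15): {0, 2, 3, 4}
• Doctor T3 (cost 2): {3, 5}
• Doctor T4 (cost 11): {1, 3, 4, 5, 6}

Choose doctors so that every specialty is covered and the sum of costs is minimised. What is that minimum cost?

29

T1, T2, T4 together cover every specialty (T1 ∪ T2 ∪ T4 = {0, 1, 2, 3, 4, 5, 6, 7}); total cost 3 + 15 + 11 = 29.
The greedy pick T1, T3, T4, T2 costs 31; no covering selection beats 29.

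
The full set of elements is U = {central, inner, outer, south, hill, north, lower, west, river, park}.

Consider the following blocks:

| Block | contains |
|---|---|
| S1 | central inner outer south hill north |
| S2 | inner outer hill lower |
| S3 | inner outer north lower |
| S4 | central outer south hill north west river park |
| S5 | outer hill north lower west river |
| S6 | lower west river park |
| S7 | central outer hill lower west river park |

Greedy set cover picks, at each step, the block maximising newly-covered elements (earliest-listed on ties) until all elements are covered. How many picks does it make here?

2

Greedy: pick S4 (covers 8 new) → pick S2 (covers 2 new). Total picks: 2.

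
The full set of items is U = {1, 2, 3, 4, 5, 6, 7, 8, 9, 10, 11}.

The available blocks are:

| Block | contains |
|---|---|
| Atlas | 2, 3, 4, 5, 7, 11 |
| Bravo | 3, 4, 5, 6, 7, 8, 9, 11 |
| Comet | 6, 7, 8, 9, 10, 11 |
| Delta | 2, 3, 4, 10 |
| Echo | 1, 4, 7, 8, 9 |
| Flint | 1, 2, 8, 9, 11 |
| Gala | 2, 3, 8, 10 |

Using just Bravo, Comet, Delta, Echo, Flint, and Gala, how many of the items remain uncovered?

Union of Bravo, Comet, Delta, Echo, Flint, Gala = {1, 2, 3, 4, 5, 6, 7, 8, 9, 10, 11} — that's every item, so 0 are uncovered.

0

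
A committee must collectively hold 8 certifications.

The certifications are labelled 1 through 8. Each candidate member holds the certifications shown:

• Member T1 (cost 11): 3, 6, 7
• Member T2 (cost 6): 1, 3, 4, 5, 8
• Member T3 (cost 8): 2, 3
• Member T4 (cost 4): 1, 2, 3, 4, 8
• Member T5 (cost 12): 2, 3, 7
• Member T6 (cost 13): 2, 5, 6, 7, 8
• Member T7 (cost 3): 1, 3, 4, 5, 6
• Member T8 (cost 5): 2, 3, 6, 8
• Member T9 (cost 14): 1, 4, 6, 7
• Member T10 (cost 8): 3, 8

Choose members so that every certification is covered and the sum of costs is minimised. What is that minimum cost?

T6, T7 together cover every certification (T6 ∪ T7 = {1, 2, 3, 4, 5, 6, 7, 8}); total cost 13 + 3 = 16.
The greedy pick T7, T4, T1 costs 18; no covering selection beats 16.

16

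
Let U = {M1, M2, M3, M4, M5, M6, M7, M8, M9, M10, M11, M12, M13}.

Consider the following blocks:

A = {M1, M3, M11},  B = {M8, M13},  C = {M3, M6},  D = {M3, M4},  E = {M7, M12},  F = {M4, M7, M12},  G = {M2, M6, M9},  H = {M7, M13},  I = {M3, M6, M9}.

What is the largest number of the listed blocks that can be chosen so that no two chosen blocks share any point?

4

B, D, E, G are pairwise disjoint (B={M8,M13}; D={M3,M4}; E={M7,M12}; G={M2,M6,M9}).
Every remaining block overlaps one of these, and no 5 of the listed blocks are pairwise disjoint, so 4 is the maximum.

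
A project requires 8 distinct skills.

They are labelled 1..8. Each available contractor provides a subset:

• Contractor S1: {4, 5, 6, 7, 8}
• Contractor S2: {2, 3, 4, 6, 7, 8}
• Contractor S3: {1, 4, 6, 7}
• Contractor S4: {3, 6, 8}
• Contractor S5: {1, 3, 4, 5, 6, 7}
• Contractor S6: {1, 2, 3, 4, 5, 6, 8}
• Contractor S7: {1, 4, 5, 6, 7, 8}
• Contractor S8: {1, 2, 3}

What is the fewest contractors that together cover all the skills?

2

S6 and S7 together: S6 ∪ S7 = {1, 2, 3, 4, 5, 6, 7, 8} — every skill is covered.
No single contractor has all 8 skills (the largest, S6, has 7), so 2 is optimal.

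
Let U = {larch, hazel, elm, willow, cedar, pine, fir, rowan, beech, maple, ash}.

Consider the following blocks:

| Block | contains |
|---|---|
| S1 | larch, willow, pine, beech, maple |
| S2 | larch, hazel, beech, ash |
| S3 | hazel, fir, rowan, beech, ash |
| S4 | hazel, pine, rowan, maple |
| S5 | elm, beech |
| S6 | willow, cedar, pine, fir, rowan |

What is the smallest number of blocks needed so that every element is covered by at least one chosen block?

S2, S4, S5, and S6 cover everything between them: the union {larch, hazel, elm, willow, cedar, pine, fir, rowan, beech, maple, ash} is all of U.
No 3 of the 6 blocks cover everything (all 20 combinations miss at least one element), so 4 is optimal.

4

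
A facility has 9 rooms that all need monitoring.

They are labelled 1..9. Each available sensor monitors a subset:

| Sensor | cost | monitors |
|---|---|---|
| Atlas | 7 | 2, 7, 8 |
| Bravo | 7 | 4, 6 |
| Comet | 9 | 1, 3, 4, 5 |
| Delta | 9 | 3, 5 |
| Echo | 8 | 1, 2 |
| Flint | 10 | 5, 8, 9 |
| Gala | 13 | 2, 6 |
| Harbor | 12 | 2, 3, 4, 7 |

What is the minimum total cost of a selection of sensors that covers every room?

Atlas, Bravo, Comet, Flint together cover every room (Atlas ∪ Bravo ∪ Comet ∪ Flint = {1, 2, 3, 4, 5, 6, 7, 8, 9}); total cost 7 + 7 + 9 + 10 = 33.
No covering selection has total cost below 33.

33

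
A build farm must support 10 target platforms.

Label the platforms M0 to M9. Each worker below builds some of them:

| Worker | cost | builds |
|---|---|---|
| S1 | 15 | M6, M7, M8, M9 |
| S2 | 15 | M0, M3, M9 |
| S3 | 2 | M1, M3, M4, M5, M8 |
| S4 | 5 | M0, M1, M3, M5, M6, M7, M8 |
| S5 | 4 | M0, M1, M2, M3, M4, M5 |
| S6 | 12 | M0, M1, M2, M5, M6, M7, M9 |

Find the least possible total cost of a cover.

S3, S6 together cover every platform (S3 ∪ S6 = {M0, M1, M2, M3, M4, M5, M6, M7, M8, M9}); total cost 2 + 12 = 14.
The greedy pick S3, S4, S5, S6 costs 23; no covering selection beats 14.

14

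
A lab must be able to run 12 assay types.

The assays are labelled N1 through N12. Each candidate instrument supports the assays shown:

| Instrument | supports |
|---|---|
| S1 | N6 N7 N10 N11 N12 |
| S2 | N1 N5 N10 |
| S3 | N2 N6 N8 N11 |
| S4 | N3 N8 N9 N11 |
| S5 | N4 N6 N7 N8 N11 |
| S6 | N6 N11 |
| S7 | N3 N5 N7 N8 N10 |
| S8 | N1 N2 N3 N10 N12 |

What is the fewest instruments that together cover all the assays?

4

S2 and S4 and S5 and S8 together: S2 ∪ S4 ∪ S5 ∪ S8 = {N1, N2, N3, N4, N5, N6, N7, N8, N9, N10, N11, N12} — every assay is covered.
No 3 of the 8 instruments cover everything (all 56 combinations miss at least one assay), so 4 is optimal.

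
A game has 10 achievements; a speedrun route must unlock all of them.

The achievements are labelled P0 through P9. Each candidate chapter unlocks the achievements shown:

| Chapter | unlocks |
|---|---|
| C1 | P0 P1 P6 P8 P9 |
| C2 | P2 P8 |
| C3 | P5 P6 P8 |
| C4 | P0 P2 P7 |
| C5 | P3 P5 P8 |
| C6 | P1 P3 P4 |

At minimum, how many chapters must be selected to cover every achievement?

4

Take {C1, C3, C4, C6}. Their union is {P0, P1, P2, P3, P4, P5, P6, P7, P8, P9}, which is all 10 achievements.
Only C1 contains P9, so C1 is forced; the remaining 5 achievements need at least 3 more chapters (each remaining chapter adds at most 2) — so at least 4 chapters are needed, and 4 is optimal.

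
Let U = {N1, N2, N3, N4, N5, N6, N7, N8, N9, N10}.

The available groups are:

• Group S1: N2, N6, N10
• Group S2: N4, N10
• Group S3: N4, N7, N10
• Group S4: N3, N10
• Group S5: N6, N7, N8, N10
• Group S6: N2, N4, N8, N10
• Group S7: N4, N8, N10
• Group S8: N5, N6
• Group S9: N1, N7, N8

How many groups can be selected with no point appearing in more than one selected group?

S4, S8, S9 are pairwise disjoint (S4={N3,N10}; S8={N5,N6}; S9={N1,N7,N8}).
Every remaining group overlaps one of these, and no 4 of the listed groups are pairwise disjoint, so 3 is the maximum.

3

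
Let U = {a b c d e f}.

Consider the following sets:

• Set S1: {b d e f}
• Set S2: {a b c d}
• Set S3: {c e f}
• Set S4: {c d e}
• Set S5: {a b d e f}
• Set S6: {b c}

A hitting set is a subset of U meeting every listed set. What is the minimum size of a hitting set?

Take H = {c, d}. Each listed set contains at least one of these, so H is a hitting set of size 2.
No single item lies in every set, so at least 2 are needed and 2 is optimal.

2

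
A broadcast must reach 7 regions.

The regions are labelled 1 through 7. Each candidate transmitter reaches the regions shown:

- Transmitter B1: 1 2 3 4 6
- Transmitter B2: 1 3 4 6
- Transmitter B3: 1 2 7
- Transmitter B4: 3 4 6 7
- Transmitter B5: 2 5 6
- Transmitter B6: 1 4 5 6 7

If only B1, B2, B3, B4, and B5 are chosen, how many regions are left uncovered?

Union of B1, B2, B3, B4, B5 = {1, 2, 3, 4, 5, 6, 7} — that's every region, so 0 are uncovered.

0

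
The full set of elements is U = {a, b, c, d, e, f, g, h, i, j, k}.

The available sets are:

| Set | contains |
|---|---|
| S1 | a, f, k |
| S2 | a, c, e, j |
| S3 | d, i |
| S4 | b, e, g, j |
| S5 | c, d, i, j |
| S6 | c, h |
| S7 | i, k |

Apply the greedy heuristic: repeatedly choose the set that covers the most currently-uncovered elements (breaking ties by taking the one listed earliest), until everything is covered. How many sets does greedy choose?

Greedy: pick S2 (covers 4 new) → pick S1 (covers 2 new) → pick S3 (covers 2 new) → pick S4 (covers 2 new) → pick S6 (covers 1 new). Total picks: 5.
(The true minimum cover uses only 4 sets, so greedy is not optimal here.)

5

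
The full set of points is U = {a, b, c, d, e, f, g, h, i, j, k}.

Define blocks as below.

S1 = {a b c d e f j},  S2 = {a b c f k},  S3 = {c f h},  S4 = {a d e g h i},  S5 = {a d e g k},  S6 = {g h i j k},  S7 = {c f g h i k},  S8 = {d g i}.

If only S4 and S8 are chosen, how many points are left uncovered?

5

Union of S4, S8 = {a, d, e, g, h, i}.
Not covered: b, c, f, j, k — 5 points.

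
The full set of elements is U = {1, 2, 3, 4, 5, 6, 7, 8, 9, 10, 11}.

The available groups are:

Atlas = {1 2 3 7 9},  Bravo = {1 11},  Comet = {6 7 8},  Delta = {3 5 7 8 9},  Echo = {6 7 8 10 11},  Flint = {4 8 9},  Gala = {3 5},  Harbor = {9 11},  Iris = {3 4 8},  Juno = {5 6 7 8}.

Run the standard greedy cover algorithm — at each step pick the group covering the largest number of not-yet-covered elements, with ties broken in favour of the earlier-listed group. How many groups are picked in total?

4

Greedy: pick Atlas (covers 5 new) → pick Echo (covers 4 new) → pick Delta (covers 1 new) → pick Flint (covers 1 new). Total picks: 4.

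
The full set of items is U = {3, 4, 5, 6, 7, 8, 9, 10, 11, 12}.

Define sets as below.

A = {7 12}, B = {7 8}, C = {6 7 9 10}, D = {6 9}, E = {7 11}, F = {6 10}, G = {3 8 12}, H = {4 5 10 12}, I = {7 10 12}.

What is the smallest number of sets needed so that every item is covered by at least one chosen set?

C and E and G and H together: C ∪ E ∪ G ∪ H = {3, 4, 5, 6, 7, 8, 9, 10, 11, 12} — every item is covered.
No 3 of the 9 sets cover everything (all 84 combinations miss at least one item), so 4 is optimal.

4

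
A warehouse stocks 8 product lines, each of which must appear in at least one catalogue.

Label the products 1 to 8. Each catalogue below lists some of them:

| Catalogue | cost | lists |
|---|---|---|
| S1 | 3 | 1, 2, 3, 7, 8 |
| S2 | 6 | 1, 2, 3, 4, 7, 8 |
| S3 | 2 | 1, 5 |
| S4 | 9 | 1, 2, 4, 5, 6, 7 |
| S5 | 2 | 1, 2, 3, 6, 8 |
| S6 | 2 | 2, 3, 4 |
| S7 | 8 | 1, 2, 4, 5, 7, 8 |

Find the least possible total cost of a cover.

S1, S3, S5, S6 together cover every product (S1 ∪ S3 ∪ S5 ∪ S6 = {1, 2, 3, 4, 5, 6, 7, 8}); total cost 3 + 2 + 2 + 2 = 9.
No covering selection has total cost below 9.

9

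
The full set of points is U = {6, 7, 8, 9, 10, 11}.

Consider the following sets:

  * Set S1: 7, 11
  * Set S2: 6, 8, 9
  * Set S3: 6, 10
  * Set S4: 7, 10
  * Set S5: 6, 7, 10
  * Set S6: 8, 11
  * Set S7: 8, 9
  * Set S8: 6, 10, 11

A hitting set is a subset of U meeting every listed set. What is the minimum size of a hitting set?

3

The 3 points {6, 7, 8} hit every set.
The sets S1, S3, S7 are pairwise disjoint, so any hitting set needs a separate point for each — at least 3. Hence 3 is optimal.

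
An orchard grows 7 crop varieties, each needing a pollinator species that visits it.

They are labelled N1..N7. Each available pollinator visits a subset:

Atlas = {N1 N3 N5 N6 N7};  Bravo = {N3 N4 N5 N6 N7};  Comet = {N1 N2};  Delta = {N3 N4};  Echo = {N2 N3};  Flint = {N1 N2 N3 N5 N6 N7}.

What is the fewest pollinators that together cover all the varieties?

Delta and Flint together: Delta ∪ Flint = {N1, N2, N3, N4, N5, N6, N7} — every variety is covered.
No single pollinator has all 7 varieties (the largest, Flint, has 6), so 2 is optimal.

2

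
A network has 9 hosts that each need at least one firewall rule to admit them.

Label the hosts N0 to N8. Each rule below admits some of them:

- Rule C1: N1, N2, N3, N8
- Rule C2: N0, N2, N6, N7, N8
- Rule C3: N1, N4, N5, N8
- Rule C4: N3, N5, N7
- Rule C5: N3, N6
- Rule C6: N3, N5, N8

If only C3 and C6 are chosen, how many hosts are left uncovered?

Union of C3, C6 = {N1, N3, N4, N5, N8}.
Not covered: N0, N2, N6, N7 — 4 hosts.

4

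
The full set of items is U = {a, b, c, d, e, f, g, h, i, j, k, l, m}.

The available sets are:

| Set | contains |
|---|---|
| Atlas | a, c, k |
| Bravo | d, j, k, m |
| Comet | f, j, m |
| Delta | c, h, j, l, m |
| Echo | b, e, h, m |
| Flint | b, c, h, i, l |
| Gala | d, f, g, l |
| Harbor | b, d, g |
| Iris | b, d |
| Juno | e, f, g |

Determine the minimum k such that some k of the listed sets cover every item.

4

Atlas, Bravo, Flint, and Juno cover everything between them: the union {a, b, c, d, e, f, g, h, i, j, k, l, m} is all of U.
Only Atlas contains a, so Atlas is forced; the remaining 10 items need at least 3 more sets (each remaining set adds at most 4) — so at least 4 sets are needed, and 4 is optimal.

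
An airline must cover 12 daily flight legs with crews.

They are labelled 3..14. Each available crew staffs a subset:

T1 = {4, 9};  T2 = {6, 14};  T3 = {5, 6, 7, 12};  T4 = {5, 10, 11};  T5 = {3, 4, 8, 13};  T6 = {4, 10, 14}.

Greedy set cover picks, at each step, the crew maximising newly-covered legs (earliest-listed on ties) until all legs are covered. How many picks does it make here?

5

Greedy: pick T3 (covers 4 new) → pick T5 (covers 4 new) → pick T4 (covers 2 new) → pick T1 (covers 1 new) → pick T2 (covers 1 new). Total picks: 5.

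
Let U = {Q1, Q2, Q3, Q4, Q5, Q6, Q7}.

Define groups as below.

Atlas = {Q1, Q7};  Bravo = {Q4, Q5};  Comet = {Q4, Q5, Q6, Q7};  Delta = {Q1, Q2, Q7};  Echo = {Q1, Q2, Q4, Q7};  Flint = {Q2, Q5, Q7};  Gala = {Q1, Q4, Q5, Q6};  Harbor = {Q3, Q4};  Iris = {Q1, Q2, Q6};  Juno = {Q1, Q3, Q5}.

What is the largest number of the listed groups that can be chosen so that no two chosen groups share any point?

2

Atlas, Harbor are pairwise disjoint (Atlas={Q1,Q7}; Harbor={Q3,Q4}).
Every remaining group overlaps one of these, and no 3 of the listed groups are pairwise disjoint, so 2 is the maximum.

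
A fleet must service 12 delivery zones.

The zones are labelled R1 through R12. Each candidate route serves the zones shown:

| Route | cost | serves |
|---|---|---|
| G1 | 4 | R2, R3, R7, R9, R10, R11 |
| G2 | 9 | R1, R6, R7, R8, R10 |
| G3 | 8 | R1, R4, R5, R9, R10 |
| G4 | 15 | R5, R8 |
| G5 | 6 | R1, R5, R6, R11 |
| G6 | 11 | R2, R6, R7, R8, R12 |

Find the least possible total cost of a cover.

23

G1, G3, G6 together cover every zone (G1 ∪ G3 ∪ G6 = {R1, R2, R3, R4, R5, R6, R7, R8, R9, R10, R11, R12}); total cost 4 + 8 + 11 = 23.
The greedy pick G1, G5, G6, G3 costs 29; no covering selection beats 23.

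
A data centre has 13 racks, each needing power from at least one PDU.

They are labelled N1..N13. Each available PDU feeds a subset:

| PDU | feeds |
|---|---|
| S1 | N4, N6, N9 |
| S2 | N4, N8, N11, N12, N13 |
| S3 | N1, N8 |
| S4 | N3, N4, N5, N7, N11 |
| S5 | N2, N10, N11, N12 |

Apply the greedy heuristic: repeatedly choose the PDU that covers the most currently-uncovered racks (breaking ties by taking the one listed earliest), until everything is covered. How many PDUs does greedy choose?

5

Greedy: pick S2 (covers 5 new) → pick S4 (covers 3 new) → pick S1 (covers 2 new) → pick S5 (covers 2 new) → pick S3 (covers 1 new). Total picks: 5.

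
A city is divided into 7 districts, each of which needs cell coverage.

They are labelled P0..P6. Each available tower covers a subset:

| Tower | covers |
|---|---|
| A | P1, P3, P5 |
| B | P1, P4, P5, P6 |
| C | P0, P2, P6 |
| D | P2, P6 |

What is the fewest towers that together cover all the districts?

Take {A, B, C}. Their union is {P0, P1, P2, P3, P4, P5, P6}, which is all 7 districts.
Only C contains P0, so C is forced; the remaining 4 districts need at least 2 more towers (each remaining tower adds at most 3) — so at least 3 towers are needed, and 3 is optimal.

3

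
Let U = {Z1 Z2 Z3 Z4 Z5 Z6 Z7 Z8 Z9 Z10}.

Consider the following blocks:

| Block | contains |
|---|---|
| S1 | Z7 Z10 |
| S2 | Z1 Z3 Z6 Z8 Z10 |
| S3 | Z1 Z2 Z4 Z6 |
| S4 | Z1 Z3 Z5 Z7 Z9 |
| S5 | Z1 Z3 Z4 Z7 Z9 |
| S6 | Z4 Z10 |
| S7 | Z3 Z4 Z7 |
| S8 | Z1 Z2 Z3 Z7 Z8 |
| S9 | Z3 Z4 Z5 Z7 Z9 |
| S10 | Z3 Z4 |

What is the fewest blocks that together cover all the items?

3

S2, S8, and S9 cover everything between them: the union {Z1, Z2, Z3, Z4, Z5, Z6, Z7, Z8, Z9, Z10} is all of U.
No 2 of the 10 blocks cover everything (all 45 combinations miss at least one item), so 3 is optimal.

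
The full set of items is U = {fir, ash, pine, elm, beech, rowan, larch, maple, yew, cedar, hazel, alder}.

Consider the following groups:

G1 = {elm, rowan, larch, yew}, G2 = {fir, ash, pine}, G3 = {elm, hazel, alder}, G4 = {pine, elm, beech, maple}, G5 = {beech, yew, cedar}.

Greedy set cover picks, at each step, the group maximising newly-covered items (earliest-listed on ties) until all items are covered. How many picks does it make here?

5

Greedy: pick G1 (covers 4 new) → pick G2 (covers 3 new) → pick G3 (covers 2 new) → pick G4 (covers 2 new) → pick G5 (covers 1 new). Total picks: 5.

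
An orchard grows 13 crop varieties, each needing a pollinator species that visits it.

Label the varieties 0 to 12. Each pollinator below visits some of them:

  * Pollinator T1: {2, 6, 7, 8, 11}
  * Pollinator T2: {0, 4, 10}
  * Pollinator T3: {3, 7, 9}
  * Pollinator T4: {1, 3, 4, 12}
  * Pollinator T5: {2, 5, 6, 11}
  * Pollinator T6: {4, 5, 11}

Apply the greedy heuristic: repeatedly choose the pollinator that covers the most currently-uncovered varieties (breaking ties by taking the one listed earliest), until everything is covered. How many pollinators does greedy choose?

Greedy: pick T1 (covers 5 new) → pick T4 (covers 4 new) → pick T2 (covers 2 new) → pick T3 (covers 1 new) → pick T5 (covers 1 new). Total picks: 5.

5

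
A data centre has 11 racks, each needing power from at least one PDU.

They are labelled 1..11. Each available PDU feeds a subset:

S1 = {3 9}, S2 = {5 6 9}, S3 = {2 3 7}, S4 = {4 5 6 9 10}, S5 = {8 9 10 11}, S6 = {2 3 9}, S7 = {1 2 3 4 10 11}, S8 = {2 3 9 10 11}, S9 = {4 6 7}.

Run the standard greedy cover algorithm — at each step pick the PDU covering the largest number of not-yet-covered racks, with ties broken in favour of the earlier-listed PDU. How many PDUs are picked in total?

4

Greedy: pick S7 (covers 6 new) → pick S2 (covers 3 new) → pick S3 (covers 1 new) → pick S5 (covers 1 new). Total picks: 4.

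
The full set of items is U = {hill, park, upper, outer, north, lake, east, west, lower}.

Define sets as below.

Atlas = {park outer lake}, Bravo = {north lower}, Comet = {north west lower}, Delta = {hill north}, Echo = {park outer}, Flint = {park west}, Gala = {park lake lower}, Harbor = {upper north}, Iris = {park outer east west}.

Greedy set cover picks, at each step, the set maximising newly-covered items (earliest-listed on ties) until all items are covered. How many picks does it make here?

5

Greedy: pick Iris (covers 4 new) → pick Bravo (covers 2 new) → pick Atlas (covers 1 new) → pick Delta (covers 1 new) → pick Harbor (covers 1 new). Total picks: 5.
(The true minimum cover uses only 4 sets, so greedy is not optimal here.)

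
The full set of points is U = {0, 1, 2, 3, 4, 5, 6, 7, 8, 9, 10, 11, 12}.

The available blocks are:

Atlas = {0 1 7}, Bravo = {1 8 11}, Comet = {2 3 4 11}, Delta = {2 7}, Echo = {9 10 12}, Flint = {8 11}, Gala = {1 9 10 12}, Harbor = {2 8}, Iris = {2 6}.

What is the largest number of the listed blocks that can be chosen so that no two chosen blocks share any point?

4

Atlas, Echo, Flint, Iris are pairwise disjoint (Atlas={0,1,7}; Echo={9,10,12}; Flint={8,11}; Iris={2,6}).
Every remaining block overlaps one of these, and no 5 of the listed blocks are pairwise disjoint, so 4 is the maximum.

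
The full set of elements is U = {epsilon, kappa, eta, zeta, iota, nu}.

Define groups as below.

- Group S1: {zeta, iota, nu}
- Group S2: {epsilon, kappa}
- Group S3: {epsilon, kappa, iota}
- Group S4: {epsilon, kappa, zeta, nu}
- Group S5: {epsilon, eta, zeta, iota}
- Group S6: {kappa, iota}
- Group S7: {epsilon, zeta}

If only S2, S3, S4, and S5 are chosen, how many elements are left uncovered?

Union of S2, S3, S4, S5 = {epsilon, kappa, eta, zeta, iota, nu} — that's every element, so 0 are uncovered.

0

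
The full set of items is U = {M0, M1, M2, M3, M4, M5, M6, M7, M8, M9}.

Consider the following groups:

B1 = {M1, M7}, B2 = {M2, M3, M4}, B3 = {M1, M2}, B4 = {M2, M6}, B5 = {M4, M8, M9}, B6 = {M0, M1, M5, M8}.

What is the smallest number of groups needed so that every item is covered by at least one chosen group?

5

Take {B1, B2, B4, B5, B6}. Their union is {M0, M1, M2, M3, M4, M5, M6, M7, M8, M9}, which is all 10 items.
No 4 of the 6 groups cover everything (all 15 combinations miss at least one item), so 5 is optimal.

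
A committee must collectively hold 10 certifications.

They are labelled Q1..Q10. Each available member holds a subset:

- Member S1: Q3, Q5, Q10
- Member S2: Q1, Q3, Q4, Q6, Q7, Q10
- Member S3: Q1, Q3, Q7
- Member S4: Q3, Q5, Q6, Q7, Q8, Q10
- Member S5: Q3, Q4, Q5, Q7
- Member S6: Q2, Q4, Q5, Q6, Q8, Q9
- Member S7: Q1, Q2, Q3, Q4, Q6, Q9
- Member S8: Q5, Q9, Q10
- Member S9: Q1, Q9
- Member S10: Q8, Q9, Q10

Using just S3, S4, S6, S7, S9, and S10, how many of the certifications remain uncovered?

0

Union of S3, S4, S6, S7, S9, S10 = {Q1, Q2, Q3, Q4, Q5, Q6, Q7, Q8, Q9, Q10} — that's every certification, so 0 are uncovered.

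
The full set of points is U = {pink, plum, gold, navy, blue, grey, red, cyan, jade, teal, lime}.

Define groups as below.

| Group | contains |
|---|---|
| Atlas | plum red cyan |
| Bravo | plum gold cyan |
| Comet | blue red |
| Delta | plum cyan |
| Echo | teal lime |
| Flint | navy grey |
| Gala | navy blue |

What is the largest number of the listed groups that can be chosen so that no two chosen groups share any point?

Comet, Delta, Echo, Flint are pairwise disjoint (Comet={blue,red}; Delta={plum,cyan}; Echo={teal,lime}; Flint={navy,grey}).
Every remaining group overlaps one of these, and no 5 of the listed groups are pairwise disjoint, so 4 is the maximum.

4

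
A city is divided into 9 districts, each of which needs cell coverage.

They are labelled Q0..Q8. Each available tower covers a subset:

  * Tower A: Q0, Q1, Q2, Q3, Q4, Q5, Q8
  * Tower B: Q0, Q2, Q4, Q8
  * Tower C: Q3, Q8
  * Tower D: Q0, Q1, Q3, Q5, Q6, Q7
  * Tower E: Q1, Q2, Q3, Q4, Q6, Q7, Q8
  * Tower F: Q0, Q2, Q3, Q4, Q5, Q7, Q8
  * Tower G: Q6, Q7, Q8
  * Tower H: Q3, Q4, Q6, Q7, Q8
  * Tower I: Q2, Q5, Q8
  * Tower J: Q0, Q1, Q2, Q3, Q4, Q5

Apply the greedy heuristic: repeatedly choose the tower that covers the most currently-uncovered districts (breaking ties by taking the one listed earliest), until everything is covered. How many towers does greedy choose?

2

Greedy: pick A (covers 7 new) → pick D (covers 2 new). Total picks: 2.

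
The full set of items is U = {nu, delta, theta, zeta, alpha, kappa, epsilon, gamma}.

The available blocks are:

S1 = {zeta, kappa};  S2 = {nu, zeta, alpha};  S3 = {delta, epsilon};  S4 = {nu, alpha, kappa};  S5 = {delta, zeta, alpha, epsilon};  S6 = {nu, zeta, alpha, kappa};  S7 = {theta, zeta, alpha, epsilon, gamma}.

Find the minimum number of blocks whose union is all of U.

3

Take {S3, S4, S7}. Their union is {nu, delta, theta, zeta, alpha, kappa, epsilon, gamma}, which is all 8 items.
Only S7 contains theta, so S7 is forced; the remaining 3 items need at least 2 more blocks (each remaining block adds at most 2) — so at least 3 blocks are needed, and 3 is optimal.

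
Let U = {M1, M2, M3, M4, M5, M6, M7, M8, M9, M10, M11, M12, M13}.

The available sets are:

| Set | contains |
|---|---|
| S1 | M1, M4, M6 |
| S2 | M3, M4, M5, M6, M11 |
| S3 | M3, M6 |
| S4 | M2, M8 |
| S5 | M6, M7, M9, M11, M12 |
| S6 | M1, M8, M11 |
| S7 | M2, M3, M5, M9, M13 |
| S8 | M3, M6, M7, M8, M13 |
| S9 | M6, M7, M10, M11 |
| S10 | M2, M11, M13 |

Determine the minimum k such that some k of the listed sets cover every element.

Take {S1, S4, S5, S7, S9}. Their union is {M1, M2, M3, M4, M5, M6, M7, M8, M9, M10, M11, M12, M13}, which is all 13 elements.
No 4 of the 10 sets cover everything (all 210 combinations miss at least one element), so 5 is optimal.

5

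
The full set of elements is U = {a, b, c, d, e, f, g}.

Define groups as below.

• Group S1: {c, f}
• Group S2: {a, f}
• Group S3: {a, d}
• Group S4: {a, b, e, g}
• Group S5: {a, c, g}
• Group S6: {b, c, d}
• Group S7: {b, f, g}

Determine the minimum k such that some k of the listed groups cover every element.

Take {S1, S4, S6}. Their union is {a, b, c, d, e, f, g}, which is all 7 elements.
Only S4 contains e, so S4 is forced; the remaining 3 elements need at least 2 more groups (each remaining group adds at most 2) — so at least 3 groups are needed, and 3 is optimal.

3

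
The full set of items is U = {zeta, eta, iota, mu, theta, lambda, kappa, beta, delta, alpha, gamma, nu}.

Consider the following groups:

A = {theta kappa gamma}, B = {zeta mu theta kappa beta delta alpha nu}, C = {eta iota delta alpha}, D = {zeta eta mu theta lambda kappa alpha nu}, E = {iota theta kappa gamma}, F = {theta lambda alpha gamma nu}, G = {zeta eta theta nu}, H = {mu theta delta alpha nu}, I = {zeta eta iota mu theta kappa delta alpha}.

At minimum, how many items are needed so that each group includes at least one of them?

2

The 2 items {iota, theta} hit every group.
The groups A, C are pairwise disjoint, so any hitting set needs a separate item for each — at least 2. Hence 2 is optimal.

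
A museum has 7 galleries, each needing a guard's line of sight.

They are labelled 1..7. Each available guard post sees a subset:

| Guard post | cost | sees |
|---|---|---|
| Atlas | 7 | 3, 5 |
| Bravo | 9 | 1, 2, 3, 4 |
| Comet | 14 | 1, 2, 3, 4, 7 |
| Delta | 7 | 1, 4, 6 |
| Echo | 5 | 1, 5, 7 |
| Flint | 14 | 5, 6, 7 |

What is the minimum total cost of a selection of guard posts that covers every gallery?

Bravo, Delta, Echo together cover every gallery (Bravo ∪ Delta ∪ Echo = {1, 2, 3, 4, 5, 6, 7}); total cost 9 + 7 + 5 = 21.
No covering selection has total cost below 21.

21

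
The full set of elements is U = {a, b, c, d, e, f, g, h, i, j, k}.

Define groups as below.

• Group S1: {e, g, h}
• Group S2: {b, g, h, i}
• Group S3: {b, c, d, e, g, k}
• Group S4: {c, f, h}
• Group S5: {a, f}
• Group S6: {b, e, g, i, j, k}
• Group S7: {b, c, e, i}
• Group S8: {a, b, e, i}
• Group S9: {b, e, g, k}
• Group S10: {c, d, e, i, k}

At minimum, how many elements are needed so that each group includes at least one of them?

T = {b, e, f} meets every group (each contains at least one member of T), and |T| = 3.
No choice of 2 elements meets every group, so 3 is the minimum.

3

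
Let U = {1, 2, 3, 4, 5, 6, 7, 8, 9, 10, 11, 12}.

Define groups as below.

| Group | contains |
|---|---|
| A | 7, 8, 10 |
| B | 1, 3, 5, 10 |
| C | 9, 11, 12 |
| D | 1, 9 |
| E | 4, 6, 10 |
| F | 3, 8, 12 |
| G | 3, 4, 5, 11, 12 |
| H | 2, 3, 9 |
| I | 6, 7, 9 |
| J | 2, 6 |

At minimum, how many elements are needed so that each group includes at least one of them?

The 4 elements {3, 6, 8, 9} hit every group.
The groups A, D, G, J are pairwise disjoint, so any hitting set needs a separate element for each — at least 4. Hence 4 is optimal.

4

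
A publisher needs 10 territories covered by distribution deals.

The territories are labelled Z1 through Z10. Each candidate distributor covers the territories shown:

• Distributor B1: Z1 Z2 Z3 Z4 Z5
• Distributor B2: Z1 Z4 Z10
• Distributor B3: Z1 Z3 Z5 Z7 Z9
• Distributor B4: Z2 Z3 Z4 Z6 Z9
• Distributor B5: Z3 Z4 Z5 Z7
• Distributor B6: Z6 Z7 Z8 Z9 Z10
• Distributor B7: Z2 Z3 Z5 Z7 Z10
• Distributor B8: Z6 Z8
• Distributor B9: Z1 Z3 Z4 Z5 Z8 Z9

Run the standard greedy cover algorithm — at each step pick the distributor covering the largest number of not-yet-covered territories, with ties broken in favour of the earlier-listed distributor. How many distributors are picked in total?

3

Greedy: pick B9 (covers 6 new) → pick B6 (covers 3 new) → pick B1 (covers 1 new). Total picks: 3.
(The true minimum cover uses only 2 distributors, so greedy is not optimal here.)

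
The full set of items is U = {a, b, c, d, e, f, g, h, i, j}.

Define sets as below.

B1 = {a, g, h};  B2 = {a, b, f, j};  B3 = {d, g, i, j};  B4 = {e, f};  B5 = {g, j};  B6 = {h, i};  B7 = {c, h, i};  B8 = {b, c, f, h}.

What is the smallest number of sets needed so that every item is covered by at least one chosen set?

4

B2 and B3 and B4 and B7 together: B2 ∪ B3 ∪ B4 ∪ B7 = {a, b, c, d, e, f, g, h, i, j} — every item is covered.
No 3 of the 8 sets cover everything (all 56 combinations miss at least one item), so 4 is optimal.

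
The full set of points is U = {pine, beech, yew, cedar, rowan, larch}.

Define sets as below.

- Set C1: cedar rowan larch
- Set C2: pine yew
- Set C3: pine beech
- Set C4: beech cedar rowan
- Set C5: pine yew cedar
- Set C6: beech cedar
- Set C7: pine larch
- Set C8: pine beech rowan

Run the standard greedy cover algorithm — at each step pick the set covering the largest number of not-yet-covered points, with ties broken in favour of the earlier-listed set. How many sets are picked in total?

Greedy: pick C1 (covers 3 new) → pick C2 (covers 2 new) → pick C3 (covers 1 new). Total picks: 3.

3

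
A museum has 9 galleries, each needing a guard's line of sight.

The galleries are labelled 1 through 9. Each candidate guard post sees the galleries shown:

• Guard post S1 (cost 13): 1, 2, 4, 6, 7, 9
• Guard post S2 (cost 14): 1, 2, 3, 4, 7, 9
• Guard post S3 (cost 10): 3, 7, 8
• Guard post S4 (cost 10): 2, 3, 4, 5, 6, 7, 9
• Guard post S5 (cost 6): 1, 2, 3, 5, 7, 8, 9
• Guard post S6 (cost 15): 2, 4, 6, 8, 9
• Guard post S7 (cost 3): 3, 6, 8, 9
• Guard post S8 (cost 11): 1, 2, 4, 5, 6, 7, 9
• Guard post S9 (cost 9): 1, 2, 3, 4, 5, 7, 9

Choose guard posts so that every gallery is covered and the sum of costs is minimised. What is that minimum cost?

12

S7, S9 together cover every gallery (S7 ∪ S9 = {1, 2, 3, 4, 5, 6, 7, 8, 9}); total cost 3 + 9 = 12.
The greedy pick S7, S5, S9 costs 18; no covering selection beats 12.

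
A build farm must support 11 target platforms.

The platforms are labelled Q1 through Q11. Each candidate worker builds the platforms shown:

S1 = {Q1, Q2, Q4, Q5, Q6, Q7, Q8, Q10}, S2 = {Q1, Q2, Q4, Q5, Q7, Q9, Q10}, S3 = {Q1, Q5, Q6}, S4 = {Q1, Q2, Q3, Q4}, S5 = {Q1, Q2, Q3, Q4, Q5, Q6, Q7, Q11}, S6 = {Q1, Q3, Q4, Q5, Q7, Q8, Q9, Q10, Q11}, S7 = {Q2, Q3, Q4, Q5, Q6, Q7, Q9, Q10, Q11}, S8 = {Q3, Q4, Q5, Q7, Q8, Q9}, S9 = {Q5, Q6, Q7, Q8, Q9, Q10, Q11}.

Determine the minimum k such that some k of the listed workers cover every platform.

2

S1 and S7 together: S1 ∪ S7 = {Q1, Q2, Q3, Q4, Q5, Q6, Q7, Q8, Q9, Q10, Q11} — every platform is covered.
No single worker has all 11 platforms (the largest, S6, has 9), so 2 is optimal.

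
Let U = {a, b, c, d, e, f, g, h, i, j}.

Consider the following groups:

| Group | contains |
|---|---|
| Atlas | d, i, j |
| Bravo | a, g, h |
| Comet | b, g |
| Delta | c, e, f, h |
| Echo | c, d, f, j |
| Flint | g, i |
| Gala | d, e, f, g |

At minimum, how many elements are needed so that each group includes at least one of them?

T = {d, g, h} meets every group (each contains at least one member of T), and |T| = 3.
The groups Atlas, Comet, Delta are pairwise disjoint, so any hitting set needs a separate element for each — at least 3. Hence 3 is optimal.

3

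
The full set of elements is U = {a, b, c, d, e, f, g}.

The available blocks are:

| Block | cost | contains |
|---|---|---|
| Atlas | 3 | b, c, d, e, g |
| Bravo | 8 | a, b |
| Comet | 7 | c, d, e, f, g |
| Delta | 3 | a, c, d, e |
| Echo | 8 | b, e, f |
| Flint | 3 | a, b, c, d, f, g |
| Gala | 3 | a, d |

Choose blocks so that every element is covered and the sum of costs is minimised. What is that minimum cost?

Delta, Flint together cover every element (Delta ∪ Flint = {a, b, c, d, e, f, g}); total cost 3 + 3 = 6.
No covering selection has total cost below 6.

6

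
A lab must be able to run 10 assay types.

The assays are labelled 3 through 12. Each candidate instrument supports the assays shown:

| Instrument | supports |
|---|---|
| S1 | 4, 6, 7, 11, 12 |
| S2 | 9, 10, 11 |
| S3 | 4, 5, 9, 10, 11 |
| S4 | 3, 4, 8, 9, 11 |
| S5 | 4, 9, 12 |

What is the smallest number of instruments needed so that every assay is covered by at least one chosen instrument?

3

Take {S1, S3, S4}. Their union is {3, 4, 5, 6, 7, 8, 9, 10, 11, 12}, which is all 10 assays.
Only S4 contains 3, so S4 is forced; the remaining 5 assays need at least 2 more instruments (each remaining instrument adds at most 3) — so at least 3 instruments are needed, and 3 is optimal.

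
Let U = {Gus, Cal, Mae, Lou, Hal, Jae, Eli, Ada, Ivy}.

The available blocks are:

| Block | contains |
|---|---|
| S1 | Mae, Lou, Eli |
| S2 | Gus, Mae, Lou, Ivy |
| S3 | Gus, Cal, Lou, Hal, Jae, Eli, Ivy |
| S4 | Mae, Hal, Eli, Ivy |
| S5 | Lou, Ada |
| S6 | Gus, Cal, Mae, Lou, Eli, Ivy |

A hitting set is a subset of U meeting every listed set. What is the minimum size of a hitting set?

2

The 2 points {Mae, Lou} hit every block.
The blocks S4, S5 are pairwise disjoint, so any hitting set needs a separate point for each — at least 2. Hence 2 is optimal.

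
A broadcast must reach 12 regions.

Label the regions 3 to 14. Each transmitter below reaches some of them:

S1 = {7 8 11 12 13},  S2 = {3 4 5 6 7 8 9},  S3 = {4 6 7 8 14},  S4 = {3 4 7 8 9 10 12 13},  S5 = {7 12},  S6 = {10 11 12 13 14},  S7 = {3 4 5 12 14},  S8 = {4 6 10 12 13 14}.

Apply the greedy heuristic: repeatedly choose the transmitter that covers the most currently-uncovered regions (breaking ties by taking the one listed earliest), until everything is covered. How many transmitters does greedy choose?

3

Greedy: pick S4 (covers 8 new) → pick S2 (covers 2 new) → pick S6 (covers 2 new). Total picks: 3.
(The true minimum cover uses only 2 transmitters, so greedy is not optimal here.)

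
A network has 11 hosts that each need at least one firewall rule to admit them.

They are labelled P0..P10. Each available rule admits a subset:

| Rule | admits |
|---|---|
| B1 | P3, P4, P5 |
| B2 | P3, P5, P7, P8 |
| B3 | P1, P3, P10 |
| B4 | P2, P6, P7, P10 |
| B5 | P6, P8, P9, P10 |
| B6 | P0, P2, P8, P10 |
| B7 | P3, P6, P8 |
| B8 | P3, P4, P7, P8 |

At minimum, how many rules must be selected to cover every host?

5

Take {B2, B3, B5, B6, B8}. Their union is {P0, P1, P2, P3, P4, P5, P6, P7, P8, P9, P10}, which is all 11 hosts.
No 4 of the 8 rules cover everything (all 70 combinations miss at least one host), so 5 is optimal.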